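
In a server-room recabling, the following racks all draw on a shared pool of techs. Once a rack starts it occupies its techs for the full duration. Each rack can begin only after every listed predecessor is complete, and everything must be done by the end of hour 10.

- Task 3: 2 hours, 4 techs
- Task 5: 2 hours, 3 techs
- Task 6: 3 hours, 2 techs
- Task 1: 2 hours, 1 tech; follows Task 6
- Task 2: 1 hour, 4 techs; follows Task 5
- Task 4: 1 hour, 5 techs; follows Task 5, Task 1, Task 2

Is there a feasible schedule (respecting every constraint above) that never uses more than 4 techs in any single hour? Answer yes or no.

no

The minimum achievable peak is 5; 4 < 5, so no feasible schedule stays within the cap.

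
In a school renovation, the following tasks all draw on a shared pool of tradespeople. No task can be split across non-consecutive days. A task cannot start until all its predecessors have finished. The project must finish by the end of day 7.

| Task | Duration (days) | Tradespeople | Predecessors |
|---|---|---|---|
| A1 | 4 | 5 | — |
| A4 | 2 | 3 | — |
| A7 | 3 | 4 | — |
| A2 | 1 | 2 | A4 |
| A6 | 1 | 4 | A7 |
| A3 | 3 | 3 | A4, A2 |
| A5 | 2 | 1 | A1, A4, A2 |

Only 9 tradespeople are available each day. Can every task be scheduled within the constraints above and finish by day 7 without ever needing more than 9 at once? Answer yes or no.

yes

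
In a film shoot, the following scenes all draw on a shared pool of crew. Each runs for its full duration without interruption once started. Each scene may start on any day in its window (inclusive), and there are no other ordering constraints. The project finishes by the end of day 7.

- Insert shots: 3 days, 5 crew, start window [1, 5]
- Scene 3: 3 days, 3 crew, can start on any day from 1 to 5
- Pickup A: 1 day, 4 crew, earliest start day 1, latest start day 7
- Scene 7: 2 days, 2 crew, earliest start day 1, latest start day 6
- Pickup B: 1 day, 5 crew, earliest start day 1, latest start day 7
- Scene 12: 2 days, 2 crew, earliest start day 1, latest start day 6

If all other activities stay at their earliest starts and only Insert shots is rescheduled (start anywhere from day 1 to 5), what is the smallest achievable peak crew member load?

16

Insert shots@1: d1:21  d2:12  d3:8  d4:0  d5:0  d6:0  d7:0 → peak 21
Insert shots@2: d1:16  d2:12  d3:8  d4:5  d5:0  d6:0  d7:0 → peak 16
Insert shots@3: d1:16  d2:7  d3:8  d4:5  d5:5  d6:0  d7:0 → peak 16
Insert shots@4: d1:16  d2:7  d3:3  d4:5  d5:5  d6:5  d7:0 → peak 16
Insert shots@5: d1:16  d2:7  d3:3  d4:0  d5:5  d6:5  d7:5 → peak 16
Best is Insert shots@2, peak 16.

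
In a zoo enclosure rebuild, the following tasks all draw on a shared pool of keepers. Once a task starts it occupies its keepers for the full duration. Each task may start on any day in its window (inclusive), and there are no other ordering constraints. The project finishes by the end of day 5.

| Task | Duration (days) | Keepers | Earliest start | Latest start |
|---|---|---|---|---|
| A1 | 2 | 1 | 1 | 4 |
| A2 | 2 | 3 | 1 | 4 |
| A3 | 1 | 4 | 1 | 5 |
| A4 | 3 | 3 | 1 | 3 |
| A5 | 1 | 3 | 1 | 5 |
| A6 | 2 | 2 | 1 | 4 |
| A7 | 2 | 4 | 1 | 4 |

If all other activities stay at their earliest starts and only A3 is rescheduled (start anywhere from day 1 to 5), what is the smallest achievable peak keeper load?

16

A3@1: d1:20  d2:13  d3:3  d4:0  d5:0 → peak 20
A3@2: d1:16  d2:17  d3:3  d4:0  d5:0 → peak 17
A3@3: d1:16  d2:13  d3:7  d4:0  d5:0 → peak 16
A3@4: d1:16  d2:13  d3:3  d4:4  d5:0 → peak 16
A3@5: d1:16  d2:13  d3:3  d4:0  d5:4 → peak 16
Best is A3@3, peak 16.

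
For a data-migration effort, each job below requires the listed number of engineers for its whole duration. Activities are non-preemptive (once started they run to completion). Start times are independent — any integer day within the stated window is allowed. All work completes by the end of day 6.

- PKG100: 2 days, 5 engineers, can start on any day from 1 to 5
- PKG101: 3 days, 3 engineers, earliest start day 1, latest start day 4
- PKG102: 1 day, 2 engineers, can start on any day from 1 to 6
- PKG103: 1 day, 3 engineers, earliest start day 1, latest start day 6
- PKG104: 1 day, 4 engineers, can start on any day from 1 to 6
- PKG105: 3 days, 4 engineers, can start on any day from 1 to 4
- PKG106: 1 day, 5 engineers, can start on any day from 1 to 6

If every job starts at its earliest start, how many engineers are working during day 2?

12

At early start, day 2 has: PKG100, PKG101, PKG105.
Demand: 5 + 3 + 4 = 12.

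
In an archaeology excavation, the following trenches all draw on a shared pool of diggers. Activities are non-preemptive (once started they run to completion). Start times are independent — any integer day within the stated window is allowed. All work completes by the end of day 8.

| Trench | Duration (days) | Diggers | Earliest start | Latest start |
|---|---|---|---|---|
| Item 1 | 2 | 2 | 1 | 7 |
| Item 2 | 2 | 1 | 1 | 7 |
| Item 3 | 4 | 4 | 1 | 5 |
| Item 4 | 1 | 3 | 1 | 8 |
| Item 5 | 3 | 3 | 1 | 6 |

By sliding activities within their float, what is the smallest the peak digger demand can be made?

Early-start (Item 1@1, Item 2@1, Item 3@1, Item 4@1, Item 5@1) gives peak 13: d1:13  d2:10  d3:7  d4:4  d5:0  d6:0  d7:0  d8:0.
Shift Item 2→3, Item 3→4, Item 4→8.
Schedule Item 1@1, Item 2@3, Item 3@4, Item 4@8, Item 5@1: d1:5  d2:5  d3:4  d4:5  d5:4  d6:4  d7:4  d8:3 — peak 5.
Total digger-days = 34 over 8 days ⇒ peak ≥ ⌈34/8⌉ = 5, so 5 is optimal.

5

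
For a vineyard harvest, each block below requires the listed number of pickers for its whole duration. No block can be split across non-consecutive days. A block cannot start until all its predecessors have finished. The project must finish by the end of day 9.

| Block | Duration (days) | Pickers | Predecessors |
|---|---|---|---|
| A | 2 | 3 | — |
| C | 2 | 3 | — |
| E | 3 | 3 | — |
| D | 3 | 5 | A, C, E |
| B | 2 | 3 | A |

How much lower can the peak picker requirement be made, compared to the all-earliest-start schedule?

Early-start peak: d1:9  d2:9  d3:6  d4:8  d5:5  d6:5  d7:0  d8:0  d9:0 ⇒ 9.
Leveled (A@1, C@1, E@3, D@6, B@3): d1:6  d2:6  d3:6  d4:6  d5:3  d6:5  d7:5  d8:5  d9:0 ⇒ 6.
Reduction 9 − 6 = 3.

3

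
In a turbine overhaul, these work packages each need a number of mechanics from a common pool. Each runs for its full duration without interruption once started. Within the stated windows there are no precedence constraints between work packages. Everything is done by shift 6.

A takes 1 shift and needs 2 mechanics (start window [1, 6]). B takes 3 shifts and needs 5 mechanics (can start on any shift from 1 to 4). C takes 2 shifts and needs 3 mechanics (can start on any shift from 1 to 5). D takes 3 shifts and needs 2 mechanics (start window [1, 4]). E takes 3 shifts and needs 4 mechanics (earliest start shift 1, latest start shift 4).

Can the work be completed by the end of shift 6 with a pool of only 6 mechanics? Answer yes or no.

no

Total mechanic-shifts = 41; over 6 shifts the average is 41/6 > 6, so some shift must exceed 6.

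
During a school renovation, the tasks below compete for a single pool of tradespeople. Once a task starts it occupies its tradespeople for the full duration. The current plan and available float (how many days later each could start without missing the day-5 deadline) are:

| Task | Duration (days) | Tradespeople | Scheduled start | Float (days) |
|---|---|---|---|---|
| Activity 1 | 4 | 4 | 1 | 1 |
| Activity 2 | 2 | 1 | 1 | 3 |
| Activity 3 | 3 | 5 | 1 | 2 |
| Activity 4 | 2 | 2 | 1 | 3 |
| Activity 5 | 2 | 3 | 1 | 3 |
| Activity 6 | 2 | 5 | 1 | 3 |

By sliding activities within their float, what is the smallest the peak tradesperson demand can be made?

12

Early-start (Activity 1@1, Activity 2@1, Activity 3@1, Activity 4@1, Activity 5@1, Activity 6@1) gives peak 20: d1:20  d2:20  d3:9  d4:4  d5:0.
Shift Activity 5→3, Activity 6→4.
Schedule Activity 1@1, Activity 2@1, Activity 3@1, Activity 4@1, Activity 5@3, Activity 6@4: d1:12  d2:12  d3:12  d4:12  d5:5 — peak 12.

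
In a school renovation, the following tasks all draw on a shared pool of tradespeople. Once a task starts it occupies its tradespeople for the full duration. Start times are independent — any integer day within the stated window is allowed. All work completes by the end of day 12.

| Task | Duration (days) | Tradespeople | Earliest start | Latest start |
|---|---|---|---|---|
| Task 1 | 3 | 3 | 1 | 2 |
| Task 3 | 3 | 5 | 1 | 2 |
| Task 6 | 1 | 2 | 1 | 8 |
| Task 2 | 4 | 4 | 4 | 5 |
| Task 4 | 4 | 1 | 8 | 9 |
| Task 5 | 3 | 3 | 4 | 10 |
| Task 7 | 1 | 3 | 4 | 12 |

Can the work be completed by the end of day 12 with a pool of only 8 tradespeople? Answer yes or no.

Schedule Task 1@1, Task 3@1, Task 6@4, Task 2@4, Task 4@8, Task 5@5, Task 7@8: d1:8  d2:8  d3:8  d4:6  d5:7  d6:7  d7:7  d8:4  d9:1  d10:1  d11:1  d12:0 — peak 8 ≤ 8.

yes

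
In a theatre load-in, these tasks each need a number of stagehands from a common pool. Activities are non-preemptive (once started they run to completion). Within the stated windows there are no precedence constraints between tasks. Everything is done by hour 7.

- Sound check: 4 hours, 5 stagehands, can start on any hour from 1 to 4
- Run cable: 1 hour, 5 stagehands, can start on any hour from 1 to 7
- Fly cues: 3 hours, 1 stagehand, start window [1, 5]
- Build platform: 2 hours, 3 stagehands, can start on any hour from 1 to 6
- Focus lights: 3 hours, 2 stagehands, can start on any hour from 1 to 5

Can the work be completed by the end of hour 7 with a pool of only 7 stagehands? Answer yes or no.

Schedule Sound check@1, Run cable@5, Fly cues@1, Build platform@6, Focus lights@4: h1:6  h2:6  h3:6  h4:7  h5:7  h6:5  h7:3 — peak 7 ≤ 7.

yes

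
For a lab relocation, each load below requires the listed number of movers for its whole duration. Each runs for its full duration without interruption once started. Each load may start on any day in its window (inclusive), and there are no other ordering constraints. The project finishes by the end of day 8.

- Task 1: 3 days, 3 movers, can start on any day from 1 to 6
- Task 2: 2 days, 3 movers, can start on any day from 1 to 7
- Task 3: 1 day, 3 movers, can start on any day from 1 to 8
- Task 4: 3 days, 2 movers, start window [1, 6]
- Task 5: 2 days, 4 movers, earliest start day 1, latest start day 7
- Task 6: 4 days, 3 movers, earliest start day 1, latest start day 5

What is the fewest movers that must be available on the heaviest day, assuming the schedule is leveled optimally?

6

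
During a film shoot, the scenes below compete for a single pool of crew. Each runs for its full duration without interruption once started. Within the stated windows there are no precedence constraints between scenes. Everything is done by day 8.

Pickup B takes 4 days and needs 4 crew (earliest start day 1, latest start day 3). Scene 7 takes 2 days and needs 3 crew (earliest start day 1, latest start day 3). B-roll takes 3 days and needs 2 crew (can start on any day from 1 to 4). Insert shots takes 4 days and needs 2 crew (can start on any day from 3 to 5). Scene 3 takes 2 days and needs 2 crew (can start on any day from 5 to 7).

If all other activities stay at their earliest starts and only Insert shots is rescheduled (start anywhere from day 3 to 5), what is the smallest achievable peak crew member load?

9

Insert shots@3: d1:9  d2:9  d3:8  d4:6  d5:4  d6:4  d7:0  d8:0 → peak 9
Insert shots@4: d1:9  d2:9  d3:6  d4:6  d5:4  d6:4  d7:2  d8:0 → peak 9
Insert shots@5: d1:9  d2:9  d3:6  d4:4  d5:4  d6:4  d7:2  d8:2 → peak 9
Best is Insert shots@3, peak 9.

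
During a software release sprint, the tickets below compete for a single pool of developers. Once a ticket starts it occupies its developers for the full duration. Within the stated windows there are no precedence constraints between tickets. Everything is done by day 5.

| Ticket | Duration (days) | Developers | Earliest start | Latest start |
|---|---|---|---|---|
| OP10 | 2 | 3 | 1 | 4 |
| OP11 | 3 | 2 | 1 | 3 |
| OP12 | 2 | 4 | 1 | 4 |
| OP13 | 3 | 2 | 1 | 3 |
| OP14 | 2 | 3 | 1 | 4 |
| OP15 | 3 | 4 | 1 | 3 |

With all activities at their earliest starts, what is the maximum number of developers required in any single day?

18

Early-start schedule: OP10@1, OP11@1, OP12@1, OP13@1, OP14@1, OP15@1.
Load per day: day 1: 18, day 2: 18, day 3: 8, day 4: 0, day 5: 0.
Peak is 18.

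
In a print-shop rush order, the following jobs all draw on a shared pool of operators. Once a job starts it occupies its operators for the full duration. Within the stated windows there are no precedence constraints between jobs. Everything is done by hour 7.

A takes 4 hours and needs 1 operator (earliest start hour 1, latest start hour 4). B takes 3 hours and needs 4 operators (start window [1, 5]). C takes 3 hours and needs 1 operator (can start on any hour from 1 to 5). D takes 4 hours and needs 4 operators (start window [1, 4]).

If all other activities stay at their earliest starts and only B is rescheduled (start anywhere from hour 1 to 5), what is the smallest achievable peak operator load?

6

B@1: h1:10  h2:10  h3:10  h4:5  h5:0  h6:0  h7:0 → peak 10
B@2: h1:6  h2:10  h3:10  h4:9  h5:0  h6:0  h7:0 → peak 10
B@3: h1:6  h2:6  h3:10  h4:9  h5:4  h6:0  h7:0 → peak 10
B@4: h1:6  h2:6  h3:6  h4:9  h5:4  h6:4  h7:0 → peak 9
B@5: h1:6  h2:6  h3:6  h4:5  h5:4  h6:4  h7:4 → peak 6
Best is B@5, peak 6.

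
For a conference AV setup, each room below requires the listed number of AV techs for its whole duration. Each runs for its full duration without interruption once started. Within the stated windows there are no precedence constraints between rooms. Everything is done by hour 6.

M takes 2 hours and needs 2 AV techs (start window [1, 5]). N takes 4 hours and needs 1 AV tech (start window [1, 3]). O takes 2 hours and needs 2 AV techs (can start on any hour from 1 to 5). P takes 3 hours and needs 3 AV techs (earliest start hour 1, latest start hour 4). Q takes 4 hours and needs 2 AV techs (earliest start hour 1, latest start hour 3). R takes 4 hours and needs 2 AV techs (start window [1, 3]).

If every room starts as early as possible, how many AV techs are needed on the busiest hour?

12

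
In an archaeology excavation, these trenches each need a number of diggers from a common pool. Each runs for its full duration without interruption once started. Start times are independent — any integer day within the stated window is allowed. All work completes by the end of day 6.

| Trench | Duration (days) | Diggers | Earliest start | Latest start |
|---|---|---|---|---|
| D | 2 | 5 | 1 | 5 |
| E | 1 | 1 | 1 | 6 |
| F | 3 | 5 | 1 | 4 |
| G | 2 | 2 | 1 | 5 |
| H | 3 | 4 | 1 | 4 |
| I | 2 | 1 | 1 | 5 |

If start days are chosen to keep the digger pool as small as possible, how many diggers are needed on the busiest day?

Early-start (D@1, E@1, F@1, G@1, H@1, I@1) gives peak 18: d1:18  d2:17  d3:9  d4:0  d5:0  d6:0.
Shift F→3, H→3.
Schedule D@1, E@1, F@3, G@1, H@3, I@1: d1:9  d2:8  d3:9  d4:9  d5:9  d6:0 — peak 9.

9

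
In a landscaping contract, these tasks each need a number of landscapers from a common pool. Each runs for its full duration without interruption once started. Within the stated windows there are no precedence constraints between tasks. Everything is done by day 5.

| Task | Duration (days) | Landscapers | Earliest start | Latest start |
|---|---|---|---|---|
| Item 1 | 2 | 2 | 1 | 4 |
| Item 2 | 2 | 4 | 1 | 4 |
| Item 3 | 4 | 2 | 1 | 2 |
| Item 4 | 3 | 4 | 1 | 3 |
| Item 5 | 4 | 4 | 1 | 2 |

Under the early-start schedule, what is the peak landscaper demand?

Early-start schedule: Item 1@1, Item 2@1, Item 3@1, Item 4@1, Item 5@1.
Load per day: day 1: 16, day 2: 16, day 3: 10, day 4: 6, day 5: 0.
Peak is 16.

16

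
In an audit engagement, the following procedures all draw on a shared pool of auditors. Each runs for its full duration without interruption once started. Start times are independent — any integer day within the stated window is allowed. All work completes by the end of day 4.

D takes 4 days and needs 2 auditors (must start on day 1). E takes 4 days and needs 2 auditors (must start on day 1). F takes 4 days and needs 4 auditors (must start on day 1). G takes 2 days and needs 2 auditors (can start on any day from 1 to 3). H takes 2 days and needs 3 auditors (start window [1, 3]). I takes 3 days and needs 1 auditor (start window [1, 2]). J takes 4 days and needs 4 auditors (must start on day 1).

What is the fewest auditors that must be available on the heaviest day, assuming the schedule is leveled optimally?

Early-start (D@1, E@1, F@1, G@1, H@1, I@1, J@1) gives peak 18: d1:18  d2:18  d3:13  d4:12.
Shift H→3.
Schedule D@1, E@1, F@1, G@1, H@3, I@1, J@1: d1:15  d2:15  d3:16  d4:15 — peak 16.
Total auditor-days = 61 over 4 days ⇒ peak ≥ ⌈61/4⌉ = 16, so 16 is optimal.

16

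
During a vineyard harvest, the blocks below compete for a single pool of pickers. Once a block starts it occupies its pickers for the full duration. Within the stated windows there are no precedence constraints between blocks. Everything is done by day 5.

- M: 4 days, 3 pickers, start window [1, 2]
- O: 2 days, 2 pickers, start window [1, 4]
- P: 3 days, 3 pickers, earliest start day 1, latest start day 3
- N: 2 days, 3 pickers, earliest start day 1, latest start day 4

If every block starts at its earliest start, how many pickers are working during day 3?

At early start, day 3 has: M, P.
Demand: 3 + 3 = 6.

6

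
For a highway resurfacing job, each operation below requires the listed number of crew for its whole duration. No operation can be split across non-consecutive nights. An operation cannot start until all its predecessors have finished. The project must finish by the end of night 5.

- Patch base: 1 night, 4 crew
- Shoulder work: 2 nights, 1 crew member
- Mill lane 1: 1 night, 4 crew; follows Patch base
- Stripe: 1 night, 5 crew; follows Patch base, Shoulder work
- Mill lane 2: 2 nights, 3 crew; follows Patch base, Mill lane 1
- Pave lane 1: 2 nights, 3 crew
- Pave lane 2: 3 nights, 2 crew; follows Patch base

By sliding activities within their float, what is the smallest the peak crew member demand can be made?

Early-start (Patch base@1, Shoulder work@1, Mill lane 1@2, Stripe@3, Mill lane 2@3, Pave lane 1@1, Pave lane 2@2) gives peak 10: n1:8  n2:10  n3:10  n4:5  n5:0.
Shift Shoulder work→3, Stripe→5, Pave lane 2→3.
Schedule Patch base@1, Shoulder work@3, Mill lane 1@2, Stripe@5, Mill lane 2@3, Pave lane 1@1, Pave lane 2@3: n1:7  n2:7  n3:6  n4:6  n5:7 — peak 7.
Total crew member-nights = 33 over 5 nights ⇒ peak ≥ ⌈33/5⌉ = 7, so 7 is optimal.

7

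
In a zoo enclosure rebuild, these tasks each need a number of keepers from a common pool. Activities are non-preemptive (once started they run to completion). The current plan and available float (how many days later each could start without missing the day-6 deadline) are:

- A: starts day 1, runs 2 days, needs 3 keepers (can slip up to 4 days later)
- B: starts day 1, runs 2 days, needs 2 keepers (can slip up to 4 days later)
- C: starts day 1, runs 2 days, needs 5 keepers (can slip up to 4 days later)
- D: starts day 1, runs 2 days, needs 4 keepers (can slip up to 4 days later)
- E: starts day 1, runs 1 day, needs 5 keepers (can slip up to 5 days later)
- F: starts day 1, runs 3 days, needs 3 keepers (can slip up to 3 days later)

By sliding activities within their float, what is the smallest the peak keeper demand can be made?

8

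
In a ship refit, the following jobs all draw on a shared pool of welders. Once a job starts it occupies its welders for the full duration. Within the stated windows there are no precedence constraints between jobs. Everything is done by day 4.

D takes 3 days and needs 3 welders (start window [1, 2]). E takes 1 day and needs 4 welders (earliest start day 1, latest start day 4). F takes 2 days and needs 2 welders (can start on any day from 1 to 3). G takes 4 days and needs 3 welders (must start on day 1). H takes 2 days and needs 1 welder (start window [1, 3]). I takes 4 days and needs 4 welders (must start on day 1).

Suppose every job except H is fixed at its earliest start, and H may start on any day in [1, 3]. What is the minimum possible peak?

16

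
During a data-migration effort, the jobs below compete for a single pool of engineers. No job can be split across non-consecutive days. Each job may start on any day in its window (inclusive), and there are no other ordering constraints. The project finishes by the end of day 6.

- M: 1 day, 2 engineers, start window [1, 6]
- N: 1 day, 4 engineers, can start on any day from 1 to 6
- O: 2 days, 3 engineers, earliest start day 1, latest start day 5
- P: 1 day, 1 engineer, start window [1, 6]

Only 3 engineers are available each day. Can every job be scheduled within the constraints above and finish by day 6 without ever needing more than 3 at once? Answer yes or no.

no

The minimum achievable peak is 4; 3 < 4, so no feasible schedule stays within the cap.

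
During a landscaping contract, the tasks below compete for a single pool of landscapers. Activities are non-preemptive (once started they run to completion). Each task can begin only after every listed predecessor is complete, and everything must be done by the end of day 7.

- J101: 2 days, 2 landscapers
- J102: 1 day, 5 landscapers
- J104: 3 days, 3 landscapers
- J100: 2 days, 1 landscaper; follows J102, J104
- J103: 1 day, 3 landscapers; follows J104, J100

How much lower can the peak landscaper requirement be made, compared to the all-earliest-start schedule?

Early-start peak: d1:10  d2:5  d3:3  d4:1  d5:1  d6:3  d7:0 ⇒ 10.
Leveled (J101@1, J102@4, J104@1, J100@5, J103@7): d1:5  d2:5  d3:3  d4:5  d5:1  d6:1  d7:3 ⇒ 5.
Reduction 10 − 5 = 5.

5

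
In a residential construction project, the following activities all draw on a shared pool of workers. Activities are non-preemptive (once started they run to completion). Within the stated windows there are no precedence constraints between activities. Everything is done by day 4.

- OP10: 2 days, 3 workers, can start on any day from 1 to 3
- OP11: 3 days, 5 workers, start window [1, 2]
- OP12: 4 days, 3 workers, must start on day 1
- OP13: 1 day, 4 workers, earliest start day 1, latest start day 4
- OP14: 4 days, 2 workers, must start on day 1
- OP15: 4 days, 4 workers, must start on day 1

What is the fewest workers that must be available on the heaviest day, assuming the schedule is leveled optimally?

17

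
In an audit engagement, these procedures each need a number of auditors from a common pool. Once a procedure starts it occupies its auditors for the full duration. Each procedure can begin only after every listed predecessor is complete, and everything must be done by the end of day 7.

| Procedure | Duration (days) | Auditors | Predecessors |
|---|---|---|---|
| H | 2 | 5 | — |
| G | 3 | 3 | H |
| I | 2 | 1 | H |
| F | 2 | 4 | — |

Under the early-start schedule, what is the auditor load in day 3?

At early start, day 3 has: G, I.
Demand: 3 + 1 = 4.

4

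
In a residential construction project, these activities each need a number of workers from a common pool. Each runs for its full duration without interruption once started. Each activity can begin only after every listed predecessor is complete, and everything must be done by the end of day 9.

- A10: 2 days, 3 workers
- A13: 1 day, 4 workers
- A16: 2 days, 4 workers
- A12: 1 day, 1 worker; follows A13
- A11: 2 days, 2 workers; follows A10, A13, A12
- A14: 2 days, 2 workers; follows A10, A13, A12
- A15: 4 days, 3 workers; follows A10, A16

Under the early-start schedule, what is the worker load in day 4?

7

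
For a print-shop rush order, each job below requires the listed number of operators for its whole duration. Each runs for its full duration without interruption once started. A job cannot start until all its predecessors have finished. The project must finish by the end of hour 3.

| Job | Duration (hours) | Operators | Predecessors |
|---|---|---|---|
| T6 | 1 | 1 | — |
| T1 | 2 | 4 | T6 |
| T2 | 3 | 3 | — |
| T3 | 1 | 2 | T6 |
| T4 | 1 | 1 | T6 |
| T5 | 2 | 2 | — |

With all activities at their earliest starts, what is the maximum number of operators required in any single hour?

Early-start schedule: T6@1, T1@2, T2@1, T3@2, T4@2, T5@1.
Load per hour: hour 1: 6, hour 2: 12, hour 3: 7.
Peak is 12.

12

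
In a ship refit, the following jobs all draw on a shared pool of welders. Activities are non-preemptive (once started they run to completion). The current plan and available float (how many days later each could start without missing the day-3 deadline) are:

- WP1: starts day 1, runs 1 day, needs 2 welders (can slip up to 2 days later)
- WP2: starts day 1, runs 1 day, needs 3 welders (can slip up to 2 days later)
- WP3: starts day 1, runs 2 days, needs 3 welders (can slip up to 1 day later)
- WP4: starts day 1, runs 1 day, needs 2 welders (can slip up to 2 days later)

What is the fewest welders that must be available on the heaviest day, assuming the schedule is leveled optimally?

Early-start (WP1@1, WP2@1, WP3@1, WP4@1) gives peak 10: d1:10  d2:3  d3:0.
Shift WP3→2, WP4→2.
Schedule WP1@1, WP2@1, WP3@2, WP4@2: d1:5  d2:5  d3:3 — peak 5.
Total welder-days = 13 over 3 days ⇒ peak ≥ ⌈13/3⌉ = 5, so 5 is optimal.

5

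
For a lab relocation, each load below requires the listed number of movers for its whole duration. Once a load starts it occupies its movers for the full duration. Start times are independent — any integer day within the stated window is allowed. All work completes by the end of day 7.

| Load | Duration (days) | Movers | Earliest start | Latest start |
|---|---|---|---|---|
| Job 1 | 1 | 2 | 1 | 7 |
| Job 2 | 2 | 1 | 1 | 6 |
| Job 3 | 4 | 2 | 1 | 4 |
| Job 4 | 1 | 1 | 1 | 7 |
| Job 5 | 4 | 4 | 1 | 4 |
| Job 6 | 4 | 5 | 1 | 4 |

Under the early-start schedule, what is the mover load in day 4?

At early start, day 4 has: Job 3, Job 5, Job 6.
Demand: 2 + 4 + 5 = 11.

11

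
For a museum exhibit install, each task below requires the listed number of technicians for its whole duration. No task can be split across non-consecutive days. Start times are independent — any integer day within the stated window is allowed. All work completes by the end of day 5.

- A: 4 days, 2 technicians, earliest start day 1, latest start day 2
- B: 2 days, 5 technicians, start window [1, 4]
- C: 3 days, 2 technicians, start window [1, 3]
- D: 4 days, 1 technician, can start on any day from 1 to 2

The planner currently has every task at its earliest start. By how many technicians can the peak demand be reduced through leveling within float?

2

Early-start peak: d1:10  d2:10  d3:5  d4:3  d5:0 ⇒ 10.
Leveled (A@1, B@1, C@3, D@1): d1:8  d2:8  d3:5  d4:5  d5:2 ⇒ 8.
Reduction 10 − 8 = 2.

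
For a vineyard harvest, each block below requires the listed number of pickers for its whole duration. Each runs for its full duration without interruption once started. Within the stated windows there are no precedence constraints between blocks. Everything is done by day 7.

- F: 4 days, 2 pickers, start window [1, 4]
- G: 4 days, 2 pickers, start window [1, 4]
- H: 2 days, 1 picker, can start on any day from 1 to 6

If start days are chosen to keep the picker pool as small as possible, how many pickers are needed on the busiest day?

Early-start (F@1, G@1, H@1) gives peak 5: d1:5  d2:5  d3:4  d4:4  d5:0  d6:0  d7:0.
Shift H→5.
Schedule F@1, G@1, H@5: d1:4  d2:4  d3:4  d4:4  d5:1  d6:1  d7:0 — peak 4.

4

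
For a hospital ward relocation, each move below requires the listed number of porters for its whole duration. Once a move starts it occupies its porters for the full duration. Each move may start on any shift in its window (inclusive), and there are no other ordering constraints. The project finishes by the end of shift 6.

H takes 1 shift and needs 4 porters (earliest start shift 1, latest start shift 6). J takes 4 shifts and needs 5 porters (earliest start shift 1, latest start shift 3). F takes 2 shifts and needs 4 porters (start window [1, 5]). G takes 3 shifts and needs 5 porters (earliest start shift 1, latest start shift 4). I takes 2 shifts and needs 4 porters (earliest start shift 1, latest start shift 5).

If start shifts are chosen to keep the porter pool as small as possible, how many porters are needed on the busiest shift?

10

Early-start (H@1, J@1, F@1, G@1, I@1) gives peak 22: s1:22  s2:18  s3:10  s4:5  s5:0  s6:0.
Shift F→2, G→4, I→5.
Schedule H@1, J@1, F@2, G@4, I@5: s1:9  s2:9  s3:9  s4:10  s5:9  s6:9 — peak 10.
Total porter-shifts = 55 over 6 shifts ⇒ peak ≥ ⌈55/6⌉ = 10, so 10 is optimal.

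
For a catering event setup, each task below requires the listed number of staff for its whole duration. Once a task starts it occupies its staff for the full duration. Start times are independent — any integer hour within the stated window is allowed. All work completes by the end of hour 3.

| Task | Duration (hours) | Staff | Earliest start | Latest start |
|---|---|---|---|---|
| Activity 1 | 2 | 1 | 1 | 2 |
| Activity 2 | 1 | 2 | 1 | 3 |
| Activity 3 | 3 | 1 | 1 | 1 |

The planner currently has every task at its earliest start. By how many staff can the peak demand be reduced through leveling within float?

1

Early-start peak: h1:4  h2:2  h3:1 ⇒ 4.
Leveled (Activity 1@1, Activity 2@3, Activity 3@1): h1:2  h2:2  h3:3 ⇒ 3.
Reduction 4 − 3 = 1.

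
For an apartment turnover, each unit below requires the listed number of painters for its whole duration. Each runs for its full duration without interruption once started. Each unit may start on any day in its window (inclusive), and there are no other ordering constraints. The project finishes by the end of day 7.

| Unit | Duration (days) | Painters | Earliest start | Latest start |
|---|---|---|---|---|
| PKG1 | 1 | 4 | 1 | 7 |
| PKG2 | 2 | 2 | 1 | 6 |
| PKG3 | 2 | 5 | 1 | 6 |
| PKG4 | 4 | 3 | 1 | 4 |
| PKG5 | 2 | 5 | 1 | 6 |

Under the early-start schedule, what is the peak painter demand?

19

Early-start schedule: PKG1@1, PKG2@1, PKG3@1, PKG4@1, PKG5@1.
Load per day: day 1: 19, day 2: 15, day 3: 3, day 4: 3, day 5: 0, day 6: 0, day 7: 0.
Peak is 19.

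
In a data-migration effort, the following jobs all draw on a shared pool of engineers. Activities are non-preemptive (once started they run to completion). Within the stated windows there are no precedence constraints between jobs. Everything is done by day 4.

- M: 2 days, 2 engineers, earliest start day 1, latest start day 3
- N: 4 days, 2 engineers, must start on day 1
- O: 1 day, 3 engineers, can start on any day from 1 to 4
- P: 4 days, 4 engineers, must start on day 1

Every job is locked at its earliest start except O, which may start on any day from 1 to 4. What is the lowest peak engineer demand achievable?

9

O@1: d1:11  d2:8  d3:6  d4:6 → peak 11
O@2: d1:8  d2:11  d3:6  d4:6 → peak 11
O@3: d1:8  d2:8  d3:9  d4:6 → peak 9
O@4: d1:8  d2:8  d3:6  d4:9 → peak 9
Best is O@3, peak 9.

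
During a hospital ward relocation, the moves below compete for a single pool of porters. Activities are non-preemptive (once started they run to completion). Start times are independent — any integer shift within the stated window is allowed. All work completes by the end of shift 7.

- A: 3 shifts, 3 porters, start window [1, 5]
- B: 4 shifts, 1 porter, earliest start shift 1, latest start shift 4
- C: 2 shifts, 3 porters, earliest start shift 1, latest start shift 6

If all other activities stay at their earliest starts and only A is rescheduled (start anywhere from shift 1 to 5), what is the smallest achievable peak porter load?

A@1: s1:7  s2:7  s3:4  s4:1  s5:0  s6:0  s7:0 → peak 7
A@2: s1:4  s2:7  s3:4  s4:4  s5:0  s6:0  s7:0 → peak 7
A@3: s1:4  s2:4  s3:4  s4:4  s5:3  s6:0  s7:0 → peak 4
A@4: s1:4  s2:4  s3:1  s4:4  s5:3  s6:3  s7:0 → peak 4
A@5: s1:4  s2:4  s3:1  s4:1  s5:3  s6:3  s7:3 → peak 4
Best is A@3, peak 4.

4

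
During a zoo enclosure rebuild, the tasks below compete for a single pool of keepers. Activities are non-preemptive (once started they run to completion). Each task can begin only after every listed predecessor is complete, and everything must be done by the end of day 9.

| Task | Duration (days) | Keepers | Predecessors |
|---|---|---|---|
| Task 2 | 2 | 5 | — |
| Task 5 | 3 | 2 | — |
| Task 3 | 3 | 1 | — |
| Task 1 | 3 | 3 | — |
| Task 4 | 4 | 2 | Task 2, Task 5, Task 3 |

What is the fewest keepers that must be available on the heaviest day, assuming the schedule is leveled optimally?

Early-start (Task 2@1, Task 5@1, Task 3@1, Task 1@1, Task 4@4) gives peak 11: d1:11  d2:11  d3:6  d4:2  d5:2  d6:2  d7:2  d8:0  d9:0.
Shift Task 5→3, Task 3→3, Task 1→6, Task 4→6.
Schedule Task 2@1, Task 5@3, Task 3@3, Task 1@6, Task 4@6: d1:5  d2:5  d3:3  d4:3  d5:3  d6:5  d7:5  d8:5  d9:2 — peak 5.

5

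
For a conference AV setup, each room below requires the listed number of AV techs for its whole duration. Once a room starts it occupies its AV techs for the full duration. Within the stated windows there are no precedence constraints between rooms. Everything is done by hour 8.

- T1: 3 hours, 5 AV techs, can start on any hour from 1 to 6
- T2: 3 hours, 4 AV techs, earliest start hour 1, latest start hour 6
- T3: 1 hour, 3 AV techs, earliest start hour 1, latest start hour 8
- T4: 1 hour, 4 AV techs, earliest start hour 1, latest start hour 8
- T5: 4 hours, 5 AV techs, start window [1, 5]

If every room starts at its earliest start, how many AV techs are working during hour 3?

14

At early start, hour 3 has: T1, T2, T5.
Demand: 5 + 4 + 5 = 14.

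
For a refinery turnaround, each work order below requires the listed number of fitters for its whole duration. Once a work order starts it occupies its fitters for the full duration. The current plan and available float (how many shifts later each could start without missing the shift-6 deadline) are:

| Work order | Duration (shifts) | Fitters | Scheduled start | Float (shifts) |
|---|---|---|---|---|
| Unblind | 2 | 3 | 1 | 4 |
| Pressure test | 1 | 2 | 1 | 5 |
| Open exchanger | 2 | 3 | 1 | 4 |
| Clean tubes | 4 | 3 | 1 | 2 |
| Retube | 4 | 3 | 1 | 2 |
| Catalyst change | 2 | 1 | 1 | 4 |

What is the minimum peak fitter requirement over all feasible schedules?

Early-start (Unblind@1, Pressure test@1, Open exchanger@1, Clean tubes@1, Retube@1, Catalyst change@1) gives peak 15: s1:15  s2:13  s3:6  s4:6  s5:0  s6:0.
Shift Clean tubes→3, Retube→3, Catalyst change→2.
Schedule Unblind@1, Pressure test@1, Open exchanger@1, Clean tubes@3, Retube@3, Catalyst change@2: s1:8  s2:7  s3:7  s4:6  s5:6  s6:6 — peak 8.

8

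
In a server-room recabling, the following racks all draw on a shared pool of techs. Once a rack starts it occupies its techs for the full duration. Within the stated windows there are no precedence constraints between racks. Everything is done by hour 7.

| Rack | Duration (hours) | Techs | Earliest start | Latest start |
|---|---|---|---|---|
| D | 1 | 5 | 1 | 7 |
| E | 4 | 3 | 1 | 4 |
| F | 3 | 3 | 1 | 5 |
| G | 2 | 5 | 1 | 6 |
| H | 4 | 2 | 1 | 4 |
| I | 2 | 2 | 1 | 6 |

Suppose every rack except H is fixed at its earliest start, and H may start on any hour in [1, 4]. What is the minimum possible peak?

18

H@1: h1:20  h2:15  h3:8  h4:5  h5:0  h6:0  h7:0 → peak 20
H@2: h1:18  h2:15  h3:8  h4:5  h5:2  h6:0  h7:0 → peak 18
H@3: h1:18  h2:13  h3:8  h4:5  h5:2  h6:2  h7:0 → peak 18
H@4: h1:18  h2:13  h3:6  h4:5  h5:2  h6:2  h7:2 → peak 18
Best is H@2, peak 18.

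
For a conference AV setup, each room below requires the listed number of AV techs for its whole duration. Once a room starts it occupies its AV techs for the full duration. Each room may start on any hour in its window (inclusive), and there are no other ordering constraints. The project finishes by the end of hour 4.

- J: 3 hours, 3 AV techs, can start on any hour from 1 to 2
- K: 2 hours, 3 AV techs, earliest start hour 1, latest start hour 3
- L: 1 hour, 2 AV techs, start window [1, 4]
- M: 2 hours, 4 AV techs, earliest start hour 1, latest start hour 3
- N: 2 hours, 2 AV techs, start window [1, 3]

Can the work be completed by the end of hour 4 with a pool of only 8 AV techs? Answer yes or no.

yes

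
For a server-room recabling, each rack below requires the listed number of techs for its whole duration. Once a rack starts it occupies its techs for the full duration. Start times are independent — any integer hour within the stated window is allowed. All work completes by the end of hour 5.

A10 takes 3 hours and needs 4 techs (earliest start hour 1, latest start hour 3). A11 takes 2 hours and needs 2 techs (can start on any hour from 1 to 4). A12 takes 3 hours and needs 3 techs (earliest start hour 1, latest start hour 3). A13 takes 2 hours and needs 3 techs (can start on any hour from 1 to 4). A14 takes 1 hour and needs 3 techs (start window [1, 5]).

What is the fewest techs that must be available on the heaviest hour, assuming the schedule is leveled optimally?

8

Early-start (A10@1, A11@1, A12@1, A13@1, A14@1) gives peak 15: h1:15  h2:12  h3:7  h4:0  h5:0.
Shift A11→4, A13→4, A14→4.
Schedule A10@1, A11@4, A12@1, A13@4, A14@4: h1:7  h2:7  h3:7  h4:8  h5:5 — peak 8.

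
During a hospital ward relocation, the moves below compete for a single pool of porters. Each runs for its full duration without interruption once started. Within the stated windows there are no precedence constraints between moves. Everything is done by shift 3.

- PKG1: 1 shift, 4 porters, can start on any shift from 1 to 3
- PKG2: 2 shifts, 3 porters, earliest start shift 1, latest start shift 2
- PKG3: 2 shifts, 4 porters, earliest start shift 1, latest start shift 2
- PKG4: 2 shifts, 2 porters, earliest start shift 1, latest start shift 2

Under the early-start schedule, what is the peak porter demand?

13

Early-start schedule: PKG1@1, PKG2@1, PKG3@1, PKG4@1.
Load per shift: shift 1: 13, shift 2: 9, shift 3: 0.
Peak is 13.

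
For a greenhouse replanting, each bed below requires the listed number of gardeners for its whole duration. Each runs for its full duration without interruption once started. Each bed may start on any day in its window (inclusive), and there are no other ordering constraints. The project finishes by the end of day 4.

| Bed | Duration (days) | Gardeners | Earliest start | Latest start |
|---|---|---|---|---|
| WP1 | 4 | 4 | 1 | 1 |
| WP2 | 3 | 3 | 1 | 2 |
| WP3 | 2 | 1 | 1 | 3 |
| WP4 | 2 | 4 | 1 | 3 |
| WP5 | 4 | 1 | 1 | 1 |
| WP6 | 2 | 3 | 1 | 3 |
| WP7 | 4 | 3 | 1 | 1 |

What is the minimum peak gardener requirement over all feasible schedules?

Early-start (WP1@1, WP2@1, WP3@1, WP4@1, WP5@1, WP6@1, WP7@1) gives peak 19: d1:19  d2:19  d3:11  d4:8.
Shift WP4→3.
Schedule WP1@1, WP2@1, WP3@1, WP4@3, WP5@1, WP6@1, WP7@1: d1:15  d2:15  d3:15  d4:12 — peak 15.
Total gardener-days = 57 over 4 days ⇒ peak ≥ ⌈57/4⌉ = 15, so 15 is optimal.

15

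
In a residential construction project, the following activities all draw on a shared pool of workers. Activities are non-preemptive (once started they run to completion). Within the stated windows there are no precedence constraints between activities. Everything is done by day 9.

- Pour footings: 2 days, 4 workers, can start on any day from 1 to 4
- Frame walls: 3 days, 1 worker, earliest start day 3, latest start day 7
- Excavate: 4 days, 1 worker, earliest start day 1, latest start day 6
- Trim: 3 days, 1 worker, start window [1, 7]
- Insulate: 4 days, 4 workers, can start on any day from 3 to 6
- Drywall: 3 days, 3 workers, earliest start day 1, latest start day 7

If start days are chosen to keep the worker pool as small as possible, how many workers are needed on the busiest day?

5

Early-start (Pour footings@1, Frame walls@3, Excavate@1, Trim@1, Insulate@3, Drywall@1) gives peak 10: d1:9  d2:9  d3:10  d4:6  d5:5  d6:4  d7:0  d8:0  d9:0.
Shift Trim→5, Insulate→6, Drywall→3.
Schedule Pour footings@1, Frame walls@3, Excavate@1, Trim@5, Insulate@6, Drywall@3: d1:5  d2:5  d3:5  d4:5  d5:5  d6:5  d7:5  d8:4  d9:4 — peak 5.
Total worker-days = 43 over 9 days ⇒ peak ≥ ⌈43/9⌉ = 5, so 5 is optimal.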